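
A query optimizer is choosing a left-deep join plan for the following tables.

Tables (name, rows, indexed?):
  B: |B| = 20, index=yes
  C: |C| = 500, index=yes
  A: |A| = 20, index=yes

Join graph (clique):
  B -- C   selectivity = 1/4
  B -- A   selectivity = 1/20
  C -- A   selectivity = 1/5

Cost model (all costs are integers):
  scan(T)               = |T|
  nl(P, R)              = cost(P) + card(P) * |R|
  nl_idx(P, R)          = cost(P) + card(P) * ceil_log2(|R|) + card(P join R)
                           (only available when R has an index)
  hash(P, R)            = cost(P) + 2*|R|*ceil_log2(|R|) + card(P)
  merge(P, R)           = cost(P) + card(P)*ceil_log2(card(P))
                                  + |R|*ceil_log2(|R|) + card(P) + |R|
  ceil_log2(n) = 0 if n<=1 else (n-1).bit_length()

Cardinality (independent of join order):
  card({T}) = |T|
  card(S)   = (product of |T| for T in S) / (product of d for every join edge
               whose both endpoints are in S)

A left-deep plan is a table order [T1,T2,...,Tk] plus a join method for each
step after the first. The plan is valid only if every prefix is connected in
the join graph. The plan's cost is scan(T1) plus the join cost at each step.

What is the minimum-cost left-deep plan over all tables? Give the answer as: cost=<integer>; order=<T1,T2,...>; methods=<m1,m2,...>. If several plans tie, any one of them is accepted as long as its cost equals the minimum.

cost=820; order=A,B,C; methods=nl_idx,nl_idx

Selinger DP (subsets sized 1..n):
  {B}: scan cost=20, card=20
  {C}: scan cost=500, card=500
  {A}: scan cost=20, card=20
  {BC}: card=2500; try (B,hash)→1200, (C,nl_idx)→2700, (C,merge)→5140, (B,nl_idx)→5500, (B,merge)→5620, (C,hash)→9040 …(+2); best=1200 via (B,hash)
  {AB}: card=20; try (B,nl_idx)→140, (A,nl_idx)→140, (B,hash)→240, (A,hash)→240, (B,merge)→260, (A,merge)→260 …(+2); best=140 via (B,nl_idx)
  {AC}: card=2000; try (A,hash)→1200, (C,nl_idx)→2200, (A,nl_idx)→5000, (C,merge)→5140, (A,merge)→5620, (C,hash)→9040 …(+2); best=1200 via (A,hash)
  {ABC}: card=500; try (C,nl_idx)→820, (B,hash)→3400, (A,hash)→3900, (C,merge)→5260, (C,hash)→9160, (C,nl)→10140 …(+6); best=820 via (C,nl_idx)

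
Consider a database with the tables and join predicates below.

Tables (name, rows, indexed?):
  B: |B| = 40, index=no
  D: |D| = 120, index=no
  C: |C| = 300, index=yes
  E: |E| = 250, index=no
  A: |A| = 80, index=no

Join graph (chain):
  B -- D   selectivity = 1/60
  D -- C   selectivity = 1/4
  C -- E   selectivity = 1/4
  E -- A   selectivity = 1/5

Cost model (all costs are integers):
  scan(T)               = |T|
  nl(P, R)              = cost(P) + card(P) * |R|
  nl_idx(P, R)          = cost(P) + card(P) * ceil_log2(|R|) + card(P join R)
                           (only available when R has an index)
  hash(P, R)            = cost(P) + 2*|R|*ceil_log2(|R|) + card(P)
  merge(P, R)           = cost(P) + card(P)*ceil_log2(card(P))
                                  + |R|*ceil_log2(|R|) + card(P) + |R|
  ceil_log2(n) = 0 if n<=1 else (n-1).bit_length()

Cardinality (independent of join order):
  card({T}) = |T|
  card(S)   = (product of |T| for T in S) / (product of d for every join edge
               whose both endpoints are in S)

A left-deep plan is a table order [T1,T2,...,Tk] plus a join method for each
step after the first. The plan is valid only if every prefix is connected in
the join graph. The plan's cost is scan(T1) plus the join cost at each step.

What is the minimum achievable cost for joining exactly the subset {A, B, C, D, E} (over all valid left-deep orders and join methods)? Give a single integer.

390480

Selinger DP over subsets of {A,B,C,D,E}:
  {B}: scan cost=40, card=40
  {D}: scan cost=120, card=120
  {C}: scan cost=300, card=300
  {E}: scan cost=250, card=250
  {A}: scan cost=80, card=80
  {BD}: card=80; try (B,hash)→720, (D,merge)→1280, (B,merge)→1360, (D,hash)→1760, (D,nl)→4840, (B,nl)→4920; best=720 via (B,hash)
  {CD}: card=9000; try (D,hash)→2280, (C,merge)→4080, (D,merge)→4260, (C,hash)→5640, (C,nl_idx)→10200, (C,nl)→36120 …(+1); best=2280 via (D,hash)
  {CE}: card=18750; try (E,hash)→4600, (C,merge)→5500, (E,merge)→5550, (C,hash)→5900, (C,nl_idx)→21250, (C,nl)→75250 …(+1); best=4600 via (E,hash)
  {AE}: card=4000; try (A,hash)→1620, (E,merge)→2970, (A,merge)→3140, (E,hash)→4160, (E,nl)→20080, (A,nl)→20250; best=1620 via (A,hash)
  {BCD}: card=6000; try (C,merge)→4360, (C,hash)→6200, (C,nl_idx)→7440, (B,hash)→11760, (C,nl)→24720, (B,merge)→137560 …(+1); best=4360 via (C,merge)
  {CDE}: card=562500; try (E,hash)→15280, (D,hash)→25030, (E,merge)→139530, (D,merge)→305560, (E,nl)→2252280, (D,nl)→2254600; best=15280 via (E,hash)
  {ACE}: card=300000; try (C,hash)→11020, (A,hash)→24470, (C,merge)→56620, (A,merge)→305240, (C,nl_idx)→337620, (C,nl)→1201620 …(+1); best=11020 via (C,hash)
  {BCDE}: card=375000; try (E,hash)→14360, (E,merge)→90610, (B,hash)→578260, (E,nl)→1504360, (B,merge)→11828060, (B,nl)→22515280; best=14360 via (E,hash)
  {ACDE}: card=9000000; try (D,hash)→312700, (A,hash)→578900, (D,merge)→6011980, (A,merge)→11828420, (D,nl)→36011020, (A,nl)→45015280; best=312700 via (D,hash)
  {ABCDE}: card=6000000; try (A,hash)→390480, (A,merge)→7515000, (B,hash)→9313180, (A,nl)→30014360, (B,merge)→225312980, (B,nl)→360312700; best=390480 via (A,hash)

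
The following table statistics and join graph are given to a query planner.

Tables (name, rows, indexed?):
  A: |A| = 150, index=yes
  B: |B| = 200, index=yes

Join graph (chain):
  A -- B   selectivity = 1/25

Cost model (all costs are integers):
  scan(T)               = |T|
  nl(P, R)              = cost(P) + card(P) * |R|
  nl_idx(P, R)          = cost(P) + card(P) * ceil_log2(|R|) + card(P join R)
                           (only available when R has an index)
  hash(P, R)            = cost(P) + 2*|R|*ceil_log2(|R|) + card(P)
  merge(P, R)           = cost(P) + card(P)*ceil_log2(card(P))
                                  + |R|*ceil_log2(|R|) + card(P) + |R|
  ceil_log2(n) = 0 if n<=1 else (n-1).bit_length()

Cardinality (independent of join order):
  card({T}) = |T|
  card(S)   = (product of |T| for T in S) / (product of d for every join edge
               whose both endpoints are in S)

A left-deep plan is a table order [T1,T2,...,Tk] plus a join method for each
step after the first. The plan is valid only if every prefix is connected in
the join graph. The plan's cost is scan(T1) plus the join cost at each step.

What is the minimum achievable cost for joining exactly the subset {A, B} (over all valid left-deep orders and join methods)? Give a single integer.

2550

Selinger DP over subsets of {A,B}:
  {A}: scan cost=150, card=150
  {B}: scan cost=200, card=200
  {AB}: card=1200; try (B,nl_idx)→2550, (A,hash)→2800, (A,nl_idx)→3000, (B,merge)→3300, (A,merge)→3350, (B,hash)→3500 …(+2); best=2550 via (B,nl_idx)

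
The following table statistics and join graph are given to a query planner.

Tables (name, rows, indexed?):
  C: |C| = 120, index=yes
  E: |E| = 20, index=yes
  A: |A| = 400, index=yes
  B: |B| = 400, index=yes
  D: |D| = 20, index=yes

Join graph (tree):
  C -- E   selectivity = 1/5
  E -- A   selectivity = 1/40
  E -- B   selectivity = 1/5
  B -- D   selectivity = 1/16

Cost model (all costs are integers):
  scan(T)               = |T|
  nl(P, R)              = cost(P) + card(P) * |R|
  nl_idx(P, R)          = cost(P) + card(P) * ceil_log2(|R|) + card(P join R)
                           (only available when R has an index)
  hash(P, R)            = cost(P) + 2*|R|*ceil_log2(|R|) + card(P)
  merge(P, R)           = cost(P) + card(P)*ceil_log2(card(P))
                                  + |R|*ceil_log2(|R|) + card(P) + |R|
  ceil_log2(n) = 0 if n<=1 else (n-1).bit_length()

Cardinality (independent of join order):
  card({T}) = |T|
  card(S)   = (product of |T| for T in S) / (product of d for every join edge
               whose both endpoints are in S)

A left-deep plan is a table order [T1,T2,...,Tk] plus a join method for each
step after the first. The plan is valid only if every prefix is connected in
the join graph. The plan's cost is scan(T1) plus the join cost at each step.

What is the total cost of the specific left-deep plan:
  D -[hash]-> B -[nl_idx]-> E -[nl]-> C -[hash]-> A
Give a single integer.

step 1: scan D: cost=20, card=20
step 2: join B via hash
    card(P join B) = 20*400/(16) = 500
    cost = 20 + 2*400*9 + 20 = 7240
step 3: join E via nl_idx
    card(P join E) = 500*20/(5) = 2000
    cost = 7240 + 500*5 + 2000 = 11740
step 4: join C via nl
    card(P join C) = 2000*120/(5) = 48000
    cost = 11740 + 2000*120 = 251740
step 5: join A via hash
    card(P join A) = 48000*400/(40) = 480000
    cost = 251740 + 2*400*9 + 48000 = 306940

306940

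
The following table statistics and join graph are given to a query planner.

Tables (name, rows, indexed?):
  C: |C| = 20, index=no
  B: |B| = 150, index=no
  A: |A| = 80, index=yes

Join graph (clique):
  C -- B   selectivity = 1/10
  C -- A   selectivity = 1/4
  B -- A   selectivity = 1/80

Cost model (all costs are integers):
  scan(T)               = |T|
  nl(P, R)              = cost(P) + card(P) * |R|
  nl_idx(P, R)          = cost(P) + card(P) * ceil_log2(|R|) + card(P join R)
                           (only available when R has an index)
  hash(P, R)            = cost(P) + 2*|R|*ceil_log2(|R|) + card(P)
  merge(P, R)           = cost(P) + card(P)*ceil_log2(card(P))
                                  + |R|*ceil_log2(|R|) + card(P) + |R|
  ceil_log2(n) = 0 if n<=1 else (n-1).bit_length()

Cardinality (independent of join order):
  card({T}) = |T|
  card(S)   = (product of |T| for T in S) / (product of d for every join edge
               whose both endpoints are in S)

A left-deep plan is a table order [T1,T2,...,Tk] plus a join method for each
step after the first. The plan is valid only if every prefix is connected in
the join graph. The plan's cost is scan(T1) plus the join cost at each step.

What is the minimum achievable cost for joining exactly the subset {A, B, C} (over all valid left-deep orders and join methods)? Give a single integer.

1700

Selinger DP over subsets of {A,B,C}:
  {C}: scan cost=20, card=20
  {B}: scan cost=150, card=150
  {A}: scan cost=80, card=80
  {BC}: card=300; try (C,hash)→500, (B,merge)→1490, (C,merge)→1620, (B,hash)→2440, (B,nl)→3020, (C,nl)→3150; best=500 via (C,hash)
  {AC}: card=400; try (C,hash)→360, (A,nl_idx)→560, (A,merge)→780, (C,merge)→840, (A,hash)→1160, (A,nl)→1620 …(+1); best=360 via (C,hash)
  {AB}: card=150; try (A,nl_idx)→1350, (A,hash)→1420, (B,merge)→2070, (A,merge)→2140, (B,hash)→2560, (B,nl)→12080 …(+1); best=1350 via (A,nl_idx)
  {ABC}: card=75; try (C,hash)→1700, (A,hash)→1920, (A,nl_idx)→2675, (C,merge)→2820, (B,hash)→3160, (A,merge)→4140 …(+4); best=1700 via (C,hash)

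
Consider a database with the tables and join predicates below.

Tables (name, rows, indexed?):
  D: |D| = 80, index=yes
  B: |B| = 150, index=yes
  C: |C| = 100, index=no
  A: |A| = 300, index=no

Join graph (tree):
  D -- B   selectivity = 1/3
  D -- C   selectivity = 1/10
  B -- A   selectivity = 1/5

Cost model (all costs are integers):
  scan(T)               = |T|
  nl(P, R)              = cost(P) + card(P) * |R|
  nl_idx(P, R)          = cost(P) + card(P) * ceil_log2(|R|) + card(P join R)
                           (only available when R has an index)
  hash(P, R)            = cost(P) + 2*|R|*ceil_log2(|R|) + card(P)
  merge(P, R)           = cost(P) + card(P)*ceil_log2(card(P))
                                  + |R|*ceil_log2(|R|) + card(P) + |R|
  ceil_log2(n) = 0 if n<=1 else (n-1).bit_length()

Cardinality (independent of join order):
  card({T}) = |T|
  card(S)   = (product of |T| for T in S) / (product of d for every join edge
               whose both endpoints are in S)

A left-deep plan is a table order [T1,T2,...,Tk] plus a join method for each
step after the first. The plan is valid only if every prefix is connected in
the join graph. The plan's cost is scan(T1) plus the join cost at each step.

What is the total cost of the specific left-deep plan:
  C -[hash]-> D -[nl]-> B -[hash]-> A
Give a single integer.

step 1: scan C: cost=100, card=100
step 2: join D via hash
    card(P join D) = 100*80/(10) = 800
    cost = 100 + 2*80*7 + 100 = 1320
step 3: join B via nl
    card(P join B) = 800*150/(3) = 40000
    cost = 1320 + 800*150 = 121320
step 4: join A via hash
    card(P join A) = 40000*300/(5) = 2400000
    cost = 121320 + 2*300*9 + 40000 = 166720

166720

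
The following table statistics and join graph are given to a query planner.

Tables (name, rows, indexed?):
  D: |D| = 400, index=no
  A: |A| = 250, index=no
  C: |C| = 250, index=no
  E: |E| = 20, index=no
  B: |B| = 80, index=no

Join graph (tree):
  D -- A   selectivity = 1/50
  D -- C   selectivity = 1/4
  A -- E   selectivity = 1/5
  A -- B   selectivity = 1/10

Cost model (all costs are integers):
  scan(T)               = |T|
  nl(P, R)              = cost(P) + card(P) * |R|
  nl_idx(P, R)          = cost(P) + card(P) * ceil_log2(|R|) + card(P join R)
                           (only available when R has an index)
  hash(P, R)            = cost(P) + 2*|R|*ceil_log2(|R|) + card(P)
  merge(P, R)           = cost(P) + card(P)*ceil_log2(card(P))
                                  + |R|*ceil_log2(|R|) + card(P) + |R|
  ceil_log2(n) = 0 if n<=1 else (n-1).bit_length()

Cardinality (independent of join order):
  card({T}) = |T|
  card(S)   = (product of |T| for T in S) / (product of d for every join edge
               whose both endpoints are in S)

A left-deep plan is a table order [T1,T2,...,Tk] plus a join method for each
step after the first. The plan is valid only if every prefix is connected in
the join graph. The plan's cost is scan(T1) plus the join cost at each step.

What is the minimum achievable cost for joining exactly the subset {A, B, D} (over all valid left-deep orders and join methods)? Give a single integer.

7920

Selinger DP over subsets of {A,B,D}:
  {D}: scan cost=400, card=400
  {A}: scan cost=250, card=250
  {B}: scan cost=80, card=80
  {AD}: card=2000; try (A,hash)→4800, (D,merge)→6500, (A,merge)→6650, (D,hash)→7700, (D,nl)→100250, (A,nl)→100400; best=4800 via (A,hash)
  {AB}: card=2000; try (B,hash)→1620, (A,merge)→2970, (B,merge)→3140, (A,hash)→4160, (A,nl)→20080, (B,nl)→20250; best=1620 via (B,hash)
  {ABD}: card=16000; try (B,hash)→7920, (D,hash)→10820, (B,merge)→29440, (D,merge)→29620, (B,nl)→164800, (D,nl)→801620; best=7920 via (B,hash)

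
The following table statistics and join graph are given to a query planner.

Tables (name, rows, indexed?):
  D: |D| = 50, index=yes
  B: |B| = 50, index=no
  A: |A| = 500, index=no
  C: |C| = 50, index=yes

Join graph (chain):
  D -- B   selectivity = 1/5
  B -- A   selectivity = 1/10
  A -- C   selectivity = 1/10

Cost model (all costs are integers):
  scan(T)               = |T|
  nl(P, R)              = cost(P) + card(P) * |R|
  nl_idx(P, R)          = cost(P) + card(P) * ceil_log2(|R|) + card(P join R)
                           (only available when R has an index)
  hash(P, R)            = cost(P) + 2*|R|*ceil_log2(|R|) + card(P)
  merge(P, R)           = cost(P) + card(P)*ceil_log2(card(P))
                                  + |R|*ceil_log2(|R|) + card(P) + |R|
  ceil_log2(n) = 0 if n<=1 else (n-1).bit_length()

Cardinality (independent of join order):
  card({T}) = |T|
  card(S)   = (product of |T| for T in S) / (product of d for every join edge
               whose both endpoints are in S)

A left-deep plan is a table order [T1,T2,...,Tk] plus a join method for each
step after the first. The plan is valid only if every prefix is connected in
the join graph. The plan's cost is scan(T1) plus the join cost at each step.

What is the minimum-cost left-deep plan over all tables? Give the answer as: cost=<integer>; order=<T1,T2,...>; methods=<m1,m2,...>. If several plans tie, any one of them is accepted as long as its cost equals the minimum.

cost=17800; order=A,B,C,D; methods=hash,hash,hash

Selinger DP (subsets sized 1..n):
  {D}: scan cost=50, card=50
  {B}: scan cost=50, card=50
  {A}: scan cost=500, card=500
  {C}: scan cost=50, card=50
  {BD}: card=500; try (D,hash)→700, (B,hash)→700, (D,merge)→750, (B,merge)→750, (D,nl_idx)→850, (D,nl)→2550 …(+1); best=700 via (D,hash)
  {AB}: card=2500; try (B,hash)→1600, (A,merge)→5400, (B,merge)→5850, (A,hash)→9100, (A,nl)→25050, (B,nl)→25500; best=1600 via (B,hash)
  {AC}: card=2500; try (C,hash)→1600, (A,merge)→5400, (C,merge)→5850, (C,nl_idx)→6000, (A,hash)→9100, (A,nl)→25050 …(+1); best=1600 via (C,hash)
  {ABD}: card=25000; try (D,hash)→4700, (A,hash)→10200, (A,merge)→10700, (D,merge)→34450, (D,nl_idx)→41600, (D,nl)→126600 …(+1); best=4700 via (D,hash)
  {ABC}: card=12500; try (C,hash)→4700, (B,hash)→4700, (C,nl_idx)→29100, (C,merge)→34450, (B,merge)→34450, (C,nl)→126600 …(+1); best=4700 via (C,hash)
  {ABCD}: card=125000; try (D,hash)→17800, (C,hash)→30300, (D,merge)→192550, (D,nl_idx)→204700, (C,nl_idx)→279700, (C,merge)→405050 …(+2); best=17800 via (D,hash)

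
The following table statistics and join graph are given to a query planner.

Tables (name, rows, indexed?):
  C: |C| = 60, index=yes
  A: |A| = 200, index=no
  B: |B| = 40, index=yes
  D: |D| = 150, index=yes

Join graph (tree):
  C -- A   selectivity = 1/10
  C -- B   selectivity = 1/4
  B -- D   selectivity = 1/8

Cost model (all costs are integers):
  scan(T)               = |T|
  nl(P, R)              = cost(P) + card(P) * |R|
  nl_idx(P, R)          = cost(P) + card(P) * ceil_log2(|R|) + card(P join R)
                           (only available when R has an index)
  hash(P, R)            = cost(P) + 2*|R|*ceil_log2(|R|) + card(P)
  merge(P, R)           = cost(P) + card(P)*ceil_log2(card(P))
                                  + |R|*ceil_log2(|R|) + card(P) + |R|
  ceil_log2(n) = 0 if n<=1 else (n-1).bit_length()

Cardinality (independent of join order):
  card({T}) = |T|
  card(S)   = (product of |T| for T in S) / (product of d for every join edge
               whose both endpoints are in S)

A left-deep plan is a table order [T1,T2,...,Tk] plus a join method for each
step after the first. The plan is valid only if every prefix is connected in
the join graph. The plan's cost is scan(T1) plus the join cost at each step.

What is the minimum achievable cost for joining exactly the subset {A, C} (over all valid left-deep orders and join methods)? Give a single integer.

Selinger DP over subsets of {A,C}:
  {C}: scan cost=60, card=60
  {A}: scan cost=200, card=200
  {AC}: card=1200; try (C,hash)→1120, (A,merge)→2280, (C,merge)→2420, (C,nl_idx)→2600, (A,hash)→3320, (A,nl)→12060 …(+1); best=1120 via (C,hash)

1120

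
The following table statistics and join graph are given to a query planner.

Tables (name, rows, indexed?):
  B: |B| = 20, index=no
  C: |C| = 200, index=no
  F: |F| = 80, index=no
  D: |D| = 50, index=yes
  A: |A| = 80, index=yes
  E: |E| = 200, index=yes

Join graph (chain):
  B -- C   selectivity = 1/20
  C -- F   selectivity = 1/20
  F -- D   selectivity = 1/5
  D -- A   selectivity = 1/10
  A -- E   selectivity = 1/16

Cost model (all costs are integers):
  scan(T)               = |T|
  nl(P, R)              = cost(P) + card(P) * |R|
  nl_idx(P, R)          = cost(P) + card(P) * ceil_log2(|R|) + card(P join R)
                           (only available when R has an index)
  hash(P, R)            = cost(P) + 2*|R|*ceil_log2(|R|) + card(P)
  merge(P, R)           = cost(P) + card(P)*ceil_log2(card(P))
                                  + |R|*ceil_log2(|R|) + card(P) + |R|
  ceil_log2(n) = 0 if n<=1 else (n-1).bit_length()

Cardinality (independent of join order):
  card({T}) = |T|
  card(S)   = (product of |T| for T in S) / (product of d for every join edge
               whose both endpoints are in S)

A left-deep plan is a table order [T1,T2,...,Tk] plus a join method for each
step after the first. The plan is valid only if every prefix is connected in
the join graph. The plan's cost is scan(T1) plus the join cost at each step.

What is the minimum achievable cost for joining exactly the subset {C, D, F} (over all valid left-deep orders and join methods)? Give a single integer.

Selinger DP over subsets of {C,D,F}:
  {C}: scan cost=200, card=200
  {F}: scan cost=80, card=80
  {D}: scan cost=50, card=50
  {CF}: card=800; try (F,hash)→1520, (C,merge)→2520, (F,merge)→2640, (C,hash)→3360, (C,nl)→16080, (F,nl)→16200; best=1520 via (F,hash)
  {DF}: card=800; try (D,hash)→760, (F,merge)→1040, (D,merge)→1070, (F,hash)→1220, (D,nl_idx)→1360, (F,nl)→4050 …(+1); best=760 via (D,hash)
  {CDF}: card=8000; try (D,hash)→2920, (C,hash)→4760, (D,merge)→10670, (C,merge)→11360, (D,nl_idx)→14320, (D,nl)→41520 …(+1); best=2920 via (D,hash)

2920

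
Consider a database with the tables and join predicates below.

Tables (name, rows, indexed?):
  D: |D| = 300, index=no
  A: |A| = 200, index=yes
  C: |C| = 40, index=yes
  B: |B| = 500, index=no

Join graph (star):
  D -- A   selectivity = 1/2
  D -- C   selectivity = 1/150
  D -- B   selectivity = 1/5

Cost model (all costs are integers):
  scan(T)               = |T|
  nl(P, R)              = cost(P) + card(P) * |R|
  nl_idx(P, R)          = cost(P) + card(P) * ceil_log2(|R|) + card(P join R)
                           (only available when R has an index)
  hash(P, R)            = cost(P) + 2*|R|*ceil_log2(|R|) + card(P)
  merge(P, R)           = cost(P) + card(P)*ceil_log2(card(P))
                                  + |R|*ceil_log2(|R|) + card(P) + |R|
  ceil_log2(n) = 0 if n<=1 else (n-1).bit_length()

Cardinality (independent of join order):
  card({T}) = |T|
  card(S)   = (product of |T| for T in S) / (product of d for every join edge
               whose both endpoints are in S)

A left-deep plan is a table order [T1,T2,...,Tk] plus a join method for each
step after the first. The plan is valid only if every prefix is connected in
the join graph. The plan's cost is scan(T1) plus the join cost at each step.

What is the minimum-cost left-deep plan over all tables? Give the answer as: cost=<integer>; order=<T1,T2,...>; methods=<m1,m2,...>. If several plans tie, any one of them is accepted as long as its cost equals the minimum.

Selinger DP (subsets sized 1..n):
  {D}: scan cost=300, card=300
  {A}: scan cost=200, card=200
  {C}: scan cost=40, card=40
  {B}: scan cost=500, card=500
  {AD}: card=30000; try (A,hash)→3800, (D,merge)→5000, (A,merge)→5100, (D,hash)→5800, (A,nl_idx)→32700, (D,nl)→60200 …(+1); best=3800 via (A,hash)
  {CD}: card=80; try (C,hash)→1080, (C,nl_idx)→2180, (D,merge)→3320, (C,merge)→3580, (D,hash)→5480, (D,nl)→12040 …(+1); best=1080 via (C,hash)
  {BD}: card=30000; try (D,hash)→6400, (B,merge)→8300, (D,merge)→8500, (B,hash)→9600, (B,nl)→150300, (D,nl)→150500; best=6400 via (D,hash)
  {ACD}: card=8000; try (A,merge)→3520, (A,hash)→4360, (A,nl_idx)→9720, (A,nl)→17080, (C,hash)→34280, (C,nl_idx)→191800 …(+2); best=3520 via (A,merge)
  {ABD}: card=3000000; try (A,hash)→39600, (B,hash)→42800, (A,merge)→488200, (B,merge)→488800, (A,nl_idx)→3246400, (A,nl)→6006400 …(+1); best=39600 via (A,hash)
  {BCD}: card=8000; try (B,merge)→6720, (B,hash)→10160, (C,hash)→36880, (B,nl)→41080, (C,nl_idx)→194400, (C,merge)→486680 …(+1); best=6720 via (B,merge)
  {ABCD}: card=800000; try (A,hash)→17920, (B,hash)→20520, (B,merge)→120520, (A,merge)→120520, (A,nl_idx)→870720, (A,nl)→1606720 …(+5); best=17920 via (A,hash)

cost=17920; order=D,C,B,A; methods=hash,merge,hash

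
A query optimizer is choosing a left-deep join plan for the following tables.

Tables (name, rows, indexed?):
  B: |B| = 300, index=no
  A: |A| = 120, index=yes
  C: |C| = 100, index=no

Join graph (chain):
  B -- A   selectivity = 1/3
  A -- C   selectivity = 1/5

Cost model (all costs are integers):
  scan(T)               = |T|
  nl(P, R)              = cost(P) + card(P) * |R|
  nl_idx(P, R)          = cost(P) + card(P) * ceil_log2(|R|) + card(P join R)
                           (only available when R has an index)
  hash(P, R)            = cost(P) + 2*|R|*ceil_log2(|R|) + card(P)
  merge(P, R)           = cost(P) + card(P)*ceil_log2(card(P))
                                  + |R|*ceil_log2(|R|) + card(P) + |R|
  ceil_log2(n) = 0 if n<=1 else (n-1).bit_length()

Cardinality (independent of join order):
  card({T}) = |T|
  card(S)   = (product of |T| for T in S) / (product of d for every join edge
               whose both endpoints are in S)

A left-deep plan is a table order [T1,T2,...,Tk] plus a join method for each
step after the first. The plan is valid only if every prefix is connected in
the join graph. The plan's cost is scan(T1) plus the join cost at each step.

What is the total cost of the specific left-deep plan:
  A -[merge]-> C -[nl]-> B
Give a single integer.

step 1: scan A: cost=120, card=120
step 2: join C via merge
    card(P join C) = 120*100/(5) = 2400
    cost = 120 + 120*7 + 100*7 + 120 + 100 = 1880
step 3: join B via nl
    card(P join B) = 2400*300/(3) = 240000
    cost = 1880 + 2400*300 = 721880

721880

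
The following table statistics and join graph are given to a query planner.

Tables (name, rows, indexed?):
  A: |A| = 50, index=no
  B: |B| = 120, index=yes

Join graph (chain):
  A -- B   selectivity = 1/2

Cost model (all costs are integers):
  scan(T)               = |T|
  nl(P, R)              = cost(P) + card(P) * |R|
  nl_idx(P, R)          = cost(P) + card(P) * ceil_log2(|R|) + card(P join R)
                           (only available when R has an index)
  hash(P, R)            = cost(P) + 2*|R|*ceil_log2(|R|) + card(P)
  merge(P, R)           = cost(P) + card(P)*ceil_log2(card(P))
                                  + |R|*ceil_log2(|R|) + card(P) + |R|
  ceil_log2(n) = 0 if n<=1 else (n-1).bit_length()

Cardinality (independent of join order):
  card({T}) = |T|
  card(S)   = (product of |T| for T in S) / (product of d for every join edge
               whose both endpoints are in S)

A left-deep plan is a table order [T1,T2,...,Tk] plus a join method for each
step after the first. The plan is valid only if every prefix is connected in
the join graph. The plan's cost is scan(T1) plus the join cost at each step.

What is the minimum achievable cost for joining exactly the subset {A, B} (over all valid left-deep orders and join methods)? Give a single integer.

Selinger DP over subsets of {A,B}:
  {A}: scan cost=50, card=50
  {B}: scan cost=120, card=120
  {AB}: card=3000; try (A,hash)→840, (B,merge)→1360, (A,merge)→1430, (B,hash)→1780, (B,nl_idx)→3400, (B,nl)→6050 …(+1); best=840 via (A,hash)

840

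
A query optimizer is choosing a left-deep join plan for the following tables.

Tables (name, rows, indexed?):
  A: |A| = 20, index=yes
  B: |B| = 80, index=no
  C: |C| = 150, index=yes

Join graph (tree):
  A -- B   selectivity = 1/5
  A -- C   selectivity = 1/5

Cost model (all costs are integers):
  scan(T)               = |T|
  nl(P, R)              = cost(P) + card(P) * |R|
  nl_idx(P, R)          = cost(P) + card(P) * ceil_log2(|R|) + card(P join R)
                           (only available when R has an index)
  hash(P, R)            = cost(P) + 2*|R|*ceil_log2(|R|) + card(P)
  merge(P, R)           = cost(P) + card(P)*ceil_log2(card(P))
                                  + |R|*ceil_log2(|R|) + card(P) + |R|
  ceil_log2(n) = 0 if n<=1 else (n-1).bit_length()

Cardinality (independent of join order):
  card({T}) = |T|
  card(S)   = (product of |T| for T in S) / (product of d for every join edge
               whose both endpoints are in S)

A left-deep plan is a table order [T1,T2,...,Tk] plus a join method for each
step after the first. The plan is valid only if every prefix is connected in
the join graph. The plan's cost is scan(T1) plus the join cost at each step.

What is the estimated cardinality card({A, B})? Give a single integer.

Tables in S: A(20), B(80)
Edges inside S: A-B(d=5)
numerator = 20 * 80 = 1600
denominator = 5 = 5
card(S) = 1600 / 5 = 320

320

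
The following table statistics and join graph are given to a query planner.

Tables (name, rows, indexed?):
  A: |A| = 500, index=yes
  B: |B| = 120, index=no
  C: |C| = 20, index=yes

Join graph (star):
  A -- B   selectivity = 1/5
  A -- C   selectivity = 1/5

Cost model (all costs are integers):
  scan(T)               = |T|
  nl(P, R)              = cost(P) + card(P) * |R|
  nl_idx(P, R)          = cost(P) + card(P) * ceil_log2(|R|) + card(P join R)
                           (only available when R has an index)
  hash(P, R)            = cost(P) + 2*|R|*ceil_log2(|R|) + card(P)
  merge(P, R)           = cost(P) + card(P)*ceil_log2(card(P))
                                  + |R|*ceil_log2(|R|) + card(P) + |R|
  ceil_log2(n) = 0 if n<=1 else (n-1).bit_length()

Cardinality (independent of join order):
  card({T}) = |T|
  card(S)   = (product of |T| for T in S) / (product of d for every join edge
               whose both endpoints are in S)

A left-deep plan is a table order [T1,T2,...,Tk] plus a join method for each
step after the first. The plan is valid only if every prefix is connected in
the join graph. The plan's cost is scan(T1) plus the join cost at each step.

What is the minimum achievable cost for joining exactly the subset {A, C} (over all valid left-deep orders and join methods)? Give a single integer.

1200

Selinger DP over subsets of {A,C}:
  {A}: scan cost=500, card=500
  {C}: scan cost=20, card=20
  {AC}: card=2000; try (C,hash)→1200, (A,nl_idx)→2200, (C,nl_idx)→5000, (A,merge)→5140, (C,merge)→5620, (A,hash)→9040 …(+2); best=1200 via (C,hash)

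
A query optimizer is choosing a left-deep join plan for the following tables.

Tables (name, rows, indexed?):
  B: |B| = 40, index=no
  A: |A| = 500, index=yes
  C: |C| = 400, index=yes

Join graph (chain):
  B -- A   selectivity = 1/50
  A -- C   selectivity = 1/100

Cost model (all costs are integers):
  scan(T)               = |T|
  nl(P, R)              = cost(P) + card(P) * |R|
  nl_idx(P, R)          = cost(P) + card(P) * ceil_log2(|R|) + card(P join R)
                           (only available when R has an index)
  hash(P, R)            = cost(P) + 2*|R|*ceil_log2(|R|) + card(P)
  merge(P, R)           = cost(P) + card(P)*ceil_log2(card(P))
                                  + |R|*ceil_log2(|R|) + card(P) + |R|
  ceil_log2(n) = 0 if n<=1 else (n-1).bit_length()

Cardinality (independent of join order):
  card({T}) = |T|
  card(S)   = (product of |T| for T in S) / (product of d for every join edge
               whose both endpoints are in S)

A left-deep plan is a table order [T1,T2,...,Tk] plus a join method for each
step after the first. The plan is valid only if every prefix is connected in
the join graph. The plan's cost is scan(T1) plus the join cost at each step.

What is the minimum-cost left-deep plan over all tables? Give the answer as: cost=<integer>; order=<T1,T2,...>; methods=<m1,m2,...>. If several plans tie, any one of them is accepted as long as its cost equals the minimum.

Selinger DP (subsets sized 1..n):
  {B}: scan cost=40, card=40
  {A}: scan cost=500, card=500
  {C}: scan cost=400, card=400
  {AB}: card=400; try (A,nl_idx)→800, (B,hash)→1480, (A,merge)→5320, (B,merge)→5780, (A,hash)→9080, (A,nl)→20040 …(+1); best=800 via (A,nl_idx)
  {AC}: card=2000; try (A,nl_idx)→6000, (C,nl_idx)→7000, (C,hash)→8200, (A,merge)→9400, (C,merge)→9500, (A,hash)→9800 …(+2); best=6000 via (A,nl_idx)
  {ABC}: card=1600; try (C,nl_idx)→6000, (C,hash)→8400, (B,hash)→8480, (C,merge)→8800, (B,merge)→30280, (B,nl)→86000 …(+1); best=6000 via (C,nl_idx)

cost=6000; order=B,A,C; methods=nl_idx,nl_idx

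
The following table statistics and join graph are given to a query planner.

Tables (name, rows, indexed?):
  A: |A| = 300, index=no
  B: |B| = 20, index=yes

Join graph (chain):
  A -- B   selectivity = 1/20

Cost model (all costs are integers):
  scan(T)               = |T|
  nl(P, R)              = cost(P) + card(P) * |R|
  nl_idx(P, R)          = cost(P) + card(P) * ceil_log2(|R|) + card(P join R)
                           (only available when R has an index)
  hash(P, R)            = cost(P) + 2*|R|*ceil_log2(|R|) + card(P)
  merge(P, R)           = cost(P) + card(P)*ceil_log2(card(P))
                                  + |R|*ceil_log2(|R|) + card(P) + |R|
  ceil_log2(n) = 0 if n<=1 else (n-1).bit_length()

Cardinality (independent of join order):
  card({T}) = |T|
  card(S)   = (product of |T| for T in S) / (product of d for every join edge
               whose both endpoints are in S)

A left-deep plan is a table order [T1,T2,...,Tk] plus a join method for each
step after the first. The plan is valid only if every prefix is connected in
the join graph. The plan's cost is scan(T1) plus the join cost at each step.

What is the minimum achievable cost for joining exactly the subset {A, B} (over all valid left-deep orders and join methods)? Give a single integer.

800

Selinger DP over subsets of {A,B}:
  {A}: scan cost=300, card=300
  {B}: scan cost=20, card=20
  {AB}: card=300; try (B,hash)→800, (B,nl_idx)→2100, (A,merge)→3140, (B,merge)→3420, (A,hash)→5440, (A,nl)→6020 …(+1); best=800 via (B,hash)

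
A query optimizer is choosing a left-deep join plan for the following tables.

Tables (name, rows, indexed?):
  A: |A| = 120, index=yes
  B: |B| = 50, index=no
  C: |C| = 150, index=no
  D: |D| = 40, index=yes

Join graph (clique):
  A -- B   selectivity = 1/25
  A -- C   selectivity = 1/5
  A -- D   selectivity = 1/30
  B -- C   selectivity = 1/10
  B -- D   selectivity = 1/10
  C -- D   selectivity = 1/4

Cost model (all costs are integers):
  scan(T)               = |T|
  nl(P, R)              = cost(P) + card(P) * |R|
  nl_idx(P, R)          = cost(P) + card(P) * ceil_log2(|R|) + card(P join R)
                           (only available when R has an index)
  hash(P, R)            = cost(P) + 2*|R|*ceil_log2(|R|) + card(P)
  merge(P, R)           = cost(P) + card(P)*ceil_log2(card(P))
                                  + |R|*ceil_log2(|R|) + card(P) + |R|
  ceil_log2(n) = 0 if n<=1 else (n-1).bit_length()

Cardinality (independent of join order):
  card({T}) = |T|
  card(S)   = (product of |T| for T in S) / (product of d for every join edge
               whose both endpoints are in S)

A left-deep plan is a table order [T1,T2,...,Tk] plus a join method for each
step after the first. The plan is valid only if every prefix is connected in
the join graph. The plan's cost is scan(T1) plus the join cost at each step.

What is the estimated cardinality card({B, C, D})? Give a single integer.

750

Tables in S: B(50), C(150), D(40)
Edges inside S: B-C(d=10), B-D(d=10), C-D(d=4)
numerator = 50 * 150 * 40 = 300000
denominator = 10 * 10 * 4 = 400
card(S) = 300000 / 400 = 750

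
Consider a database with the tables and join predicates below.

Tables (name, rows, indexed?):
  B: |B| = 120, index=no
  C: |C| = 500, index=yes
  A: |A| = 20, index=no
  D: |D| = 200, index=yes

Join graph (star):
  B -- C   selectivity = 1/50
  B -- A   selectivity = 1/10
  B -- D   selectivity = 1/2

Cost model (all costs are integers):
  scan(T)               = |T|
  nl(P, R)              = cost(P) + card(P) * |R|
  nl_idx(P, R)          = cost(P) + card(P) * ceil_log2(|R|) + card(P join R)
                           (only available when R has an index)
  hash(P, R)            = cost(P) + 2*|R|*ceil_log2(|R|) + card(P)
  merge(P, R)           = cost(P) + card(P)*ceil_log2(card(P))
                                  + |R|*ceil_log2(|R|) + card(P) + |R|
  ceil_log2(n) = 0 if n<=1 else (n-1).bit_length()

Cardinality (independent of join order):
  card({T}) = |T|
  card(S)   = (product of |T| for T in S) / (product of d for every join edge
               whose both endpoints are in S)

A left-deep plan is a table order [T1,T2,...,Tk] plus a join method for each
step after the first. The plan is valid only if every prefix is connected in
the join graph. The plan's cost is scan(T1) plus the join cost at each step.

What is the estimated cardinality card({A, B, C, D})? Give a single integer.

240000

Tables in S: A(20), B(120), C(500), D(200)
Edges inside S: B-C(d=50), B-A(d=10), B-D(d=2)
numerator = 20 * 120 * 500 * 200 = 240000000
denominator = 50 * 10 * 2 = 1000
card(S) = 240000000 / 1000 = 240000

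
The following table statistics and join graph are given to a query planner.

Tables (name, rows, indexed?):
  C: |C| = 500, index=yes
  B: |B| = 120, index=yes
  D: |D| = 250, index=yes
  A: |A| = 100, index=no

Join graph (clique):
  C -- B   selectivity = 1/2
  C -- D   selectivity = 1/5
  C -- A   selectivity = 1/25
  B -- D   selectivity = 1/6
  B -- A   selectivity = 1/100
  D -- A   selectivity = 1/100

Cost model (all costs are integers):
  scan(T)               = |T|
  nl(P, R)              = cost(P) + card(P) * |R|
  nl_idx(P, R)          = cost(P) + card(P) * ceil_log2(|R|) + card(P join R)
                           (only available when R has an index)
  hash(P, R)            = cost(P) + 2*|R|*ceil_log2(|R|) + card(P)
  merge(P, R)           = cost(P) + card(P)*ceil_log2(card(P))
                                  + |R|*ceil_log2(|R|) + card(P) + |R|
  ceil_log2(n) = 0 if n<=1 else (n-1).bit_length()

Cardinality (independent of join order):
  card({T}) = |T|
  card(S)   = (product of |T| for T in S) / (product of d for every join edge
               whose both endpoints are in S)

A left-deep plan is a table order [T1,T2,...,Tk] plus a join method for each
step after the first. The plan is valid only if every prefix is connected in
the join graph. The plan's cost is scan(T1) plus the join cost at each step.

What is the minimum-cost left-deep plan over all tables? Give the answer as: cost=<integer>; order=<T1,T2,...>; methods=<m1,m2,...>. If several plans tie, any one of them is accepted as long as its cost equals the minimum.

cost=2480; order=A,B,D,C; methods=nl_idx,nl_idx,nl_idx

Selinger DP (subsets sized 1..n):
  {C}: scan cost=500, card=500
  {B}: scan cost=120, card=120
  {D}: scan cost=250, card=250
  {A}: scan cost=100, card=100
  {BC}: card=30000; try (B,hash)→2680, (C,merge)→6080, (B,merge)→6460, (C,hash)→9240, (C,nl_idx)→31200, (B,nl_idx)→34000 …(+2); best=2680 via (B,hash)
  {CD}: card=25000; try (D,hash)→5000, (C,merge)→7500, (D,merge)→7750, (C,hash)→9500, (C,nl_idx)→27500, (D,nl_idx)→29500 …(+2); best=5000 via (D,hash)
  {AC}: card=2000; try (A,hash)→2400, (C,nl_idx)→3000, (C,merge)→5900, (A,merge)→6300, (C,hash)→9200, (C,nl)→50100 …(+1); best=2400 via (A,hash)
  {BD}: card=5000; try (B,hash)→2180, (D,merge)→3330, (B,merge)→3460, (D,hash)→4240, (D,nl_idx)→6080, (B,nl_idx)→7000 …(+2); best=2180 via (B,hash)
  {AB}: card=120; try (B,nl_idx)→920, (A,hash)→1640, (B,merge)→1860, (B,hash)→1880, (A,merge)→1880, (B,nl)→12100 …(+1); best=920 via (B,nl_idx)
  {AD}: card=250; try (D,nl_idx)→1150, (A,hash)→1900, (D,merge)→3150, (A,merge)→3300, (D,hash)→4200, (D,nl)→25100 …(+1); best=1150 via (D,nl_idx)
  {BCD}: card=250000; try (C,hash)→16180, (B,hash)→31680, (D,hash)→36680, (C,merge)→77180, (C,nl_idx)→297180, (B,merge)→405960 …(+6); best=16180 via (C,hash)
  {ABC}: card=1200; try (C,nl_idx)→3200, (B,hash)→6080, (C,merge)→6880, (C,hash)→10040, (B,nl_idx)→17600, (B,merge)→27360 …(+5); best=3200 via (C,nl_idx)
  {ACD}: card=1000; try (C,nl_idx)→4400, (D,hash)→8400, (C,merge)→8400, (C,hash)→10400, (D,nl_idx)→19400, (D,merge)→28650 …(+5); best=4400 via (C,nl_idx)
  {ABD}: card=50; try (D,nl_idx)→1930, (B,nl_idx)→2950, (B,hash)→3080, (D,merge)→4130, (B,merge)→4360, (D,hash)→5040 …(+5); best=1930 via (D,nl_idx)
  {ABCD}: card=100; try (C,nl_idx)→2480, (B,hash)→7080, (C,merge)→7280, (D,hash)→8400, (C,hash)→10980, (B,nl_idx)→11500 …(+9); best=2480 via (C,nl_idx)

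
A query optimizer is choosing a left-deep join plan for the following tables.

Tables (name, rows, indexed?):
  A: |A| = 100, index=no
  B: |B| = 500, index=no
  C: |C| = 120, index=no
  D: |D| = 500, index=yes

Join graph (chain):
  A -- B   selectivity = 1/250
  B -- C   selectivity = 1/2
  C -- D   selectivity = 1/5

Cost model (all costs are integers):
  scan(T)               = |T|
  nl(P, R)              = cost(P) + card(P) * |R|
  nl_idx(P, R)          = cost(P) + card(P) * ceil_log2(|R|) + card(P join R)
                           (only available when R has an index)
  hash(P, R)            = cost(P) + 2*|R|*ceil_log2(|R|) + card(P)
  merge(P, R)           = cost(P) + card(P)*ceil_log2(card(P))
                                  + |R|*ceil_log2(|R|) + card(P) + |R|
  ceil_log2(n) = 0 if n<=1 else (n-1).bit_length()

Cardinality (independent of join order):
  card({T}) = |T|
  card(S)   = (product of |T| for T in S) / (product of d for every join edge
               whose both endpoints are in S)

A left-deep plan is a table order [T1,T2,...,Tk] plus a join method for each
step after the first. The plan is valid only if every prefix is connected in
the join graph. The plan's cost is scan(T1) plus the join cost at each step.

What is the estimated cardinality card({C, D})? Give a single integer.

12000

Tables in S: C(120), D(500)
Edges inside S: C-D(d=5)
numerator = 120 * 500 = 60000
denominator = 5 = 5
card(S) = 60000 / 5 = 12000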